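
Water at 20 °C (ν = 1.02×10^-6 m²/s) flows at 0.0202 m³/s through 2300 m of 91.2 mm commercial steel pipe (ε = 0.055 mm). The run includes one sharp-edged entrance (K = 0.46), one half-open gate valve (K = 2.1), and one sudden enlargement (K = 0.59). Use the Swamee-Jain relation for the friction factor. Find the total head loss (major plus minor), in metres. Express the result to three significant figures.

H_L ≈ 235 m

V = 4Q/(πD²) = 3.092 m/s; V²/2g = 0.4874 m
Re = 2.76×10^5, ε/D = 6.03×10^-4 → f = 0.01900 (Swamee-Jain)
Major: h_f = f(L/D)·V²/2g = 0.01900·25219·0.4874 = 233.5 m
Minor: ΣK = 3.15; h_m = ΣK·V²/2g = 1.535 m
Total H_L = 233.5 + 1.535 = 235.0 m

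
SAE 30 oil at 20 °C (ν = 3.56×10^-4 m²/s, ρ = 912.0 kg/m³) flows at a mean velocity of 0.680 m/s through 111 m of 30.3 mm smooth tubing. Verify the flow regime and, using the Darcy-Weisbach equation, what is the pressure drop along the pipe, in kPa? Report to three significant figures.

Re = VD/ν = 0.680·0.03030/3.56×10^-4 = 57.9 → laminar (Re < 2300)
f = 64/Re = 1.106
h_f = f(L/D)V²/(2g) = 1.106·(111/0.03030)·0.680²/(2·9.81) = 95.47 m
Δp = ρg·h_f = 912.0·9.81·95.47 = 854.2 kPa

Δp ≈ 854 kPa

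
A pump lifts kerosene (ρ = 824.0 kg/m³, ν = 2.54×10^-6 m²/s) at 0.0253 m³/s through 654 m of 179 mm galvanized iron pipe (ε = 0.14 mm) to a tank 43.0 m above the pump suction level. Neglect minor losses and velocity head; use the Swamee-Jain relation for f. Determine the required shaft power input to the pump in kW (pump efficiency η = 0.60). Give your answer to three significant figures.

P_shaft ≈ 16.1 kW

V = 4Q/(πD²) = 1.005 m/s; Re = 7.09×10^4; ε/D = 7.82×10^-4; f = 0.02243
h_f = f(L/D)V²/2g = 4.222 m
Total head H = z + h_f = 43.0 + 4.222 = 47.22 m
P_hyd = ρgQH = 824.0·9.81·0.0253·47.22 = 9.658 kW
P_shaft = P_hyd/η = 9.658/0.60 = 16.10 kW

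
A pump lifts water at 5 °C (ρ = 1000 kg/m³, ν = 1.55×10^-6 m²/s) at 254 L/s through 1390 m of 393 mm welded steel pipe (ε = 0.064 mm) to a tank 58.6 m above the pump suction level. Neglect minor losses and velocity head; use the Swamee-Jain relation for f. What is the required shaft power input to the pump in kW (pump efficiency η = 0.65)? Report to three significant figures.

V = 4Q/(πD²) = 2.094 m/s; Re = 5.31×10^5; ε/D = 1.63×10^-4; f = 0.01507
h_f = f(L/D)V²/2g = 11.91 m
Total head H = z + h_f = 58.6 + 11.91 = 70.51 m
P_hyd = ρgQH = 1000·9.81·0.254·70.51 = 175.7 kW
P_shaft = P_hyd/η = 175.7/0.65 = 270.3 kW

P_shaft ≈ 270 kW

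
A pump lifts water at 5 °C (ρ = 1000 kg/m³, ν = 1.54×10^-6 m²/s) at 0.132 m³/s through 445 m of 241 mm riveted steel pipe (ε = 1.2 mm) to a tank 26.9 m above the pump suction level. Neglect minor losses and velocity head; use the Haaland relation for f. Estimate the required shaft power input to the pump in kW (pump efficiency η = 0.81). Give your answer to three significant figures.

P_shaft ≈ 81.5 kW

V = 4Q/(πD²) = 2.894 m/s; Re = 4.53×10^5; ε/D = 0.00498; f = 0.03058
h_f = f(L/D)V²/2g = 24.10 m
Total head H = z + h_f = 26.9 + 24.10 = 51.00 m
P_hyd = ρgQH = 1000·9.81·0.132·51.00 = 66.04 kW
P_shaft = P_hyd/η = 66.04/0.81 = 81.53 kW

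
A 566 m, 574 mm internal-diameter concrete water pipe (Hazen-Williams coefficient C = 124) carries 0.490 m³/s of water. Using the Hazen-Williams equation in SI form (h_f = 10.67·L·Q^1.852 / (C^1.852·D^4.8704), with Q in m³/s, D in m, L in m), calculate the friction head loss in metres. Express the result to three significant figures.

h_f ≈ 3.19 m

h_f = 10.67·566·0.490^1.852 / (124^1.852·0.574^4.8704) = 3.194 m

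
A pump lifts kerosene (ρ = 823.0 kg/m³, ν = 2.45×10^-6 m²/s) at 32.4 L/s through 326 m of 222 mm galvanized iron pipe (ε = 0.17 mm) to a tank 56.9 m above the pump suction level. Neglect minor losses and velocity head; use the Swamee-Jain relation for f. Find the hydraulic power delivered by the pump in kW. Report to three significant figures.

P_hyd ≈ 15.2 kW

V = 4Q/(πD²) = 0.8370 m/s; Re = 7.58×10^4; ε/D = 7.66×10^-4; f = 0.02219
h_f = f(L/D)V²/2g = 1.163 m
Total head H = z + h_f = 56.9 + 1.163 = 58.06 m
P_hyd = ρgQH = 823.0·9.81·0.0324·58.06 = 15.19 kW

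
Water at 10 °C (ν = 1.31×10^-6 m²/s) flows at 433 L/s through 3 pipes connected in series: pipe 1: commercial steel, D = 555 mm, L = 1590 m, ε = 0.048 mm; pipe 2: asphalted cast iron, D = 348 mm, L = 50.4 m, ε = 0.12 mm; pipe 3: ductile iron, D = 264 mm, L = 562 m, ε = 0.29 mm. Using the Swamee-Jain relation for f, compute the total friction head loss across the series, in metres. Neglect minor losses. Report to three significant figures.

H ≈ 147 m

Pipe 1: V = 1.790 m/s, Re = 7.58×10^5, ε/D = 8.65×10^-5, f = 0.01366, h_1 = f(L/D)V²/2g = 6.389 m
Pipe 2: V = 4.552 m/s, Re = 1.21×10^6, ε/D = 3.45×10^-4, f = 0.01603, h_2 = f(L/D)V²/2g = 2.452 m
Pipe 3: V = 7.910 m/s, Re = 1.59×10^6, ε/D = 0.00110, f = 0.02034, h_3 = f(L/D)V²/2g = 138.1 m
Series → Q common, losses add: H = Σh = 146.9 m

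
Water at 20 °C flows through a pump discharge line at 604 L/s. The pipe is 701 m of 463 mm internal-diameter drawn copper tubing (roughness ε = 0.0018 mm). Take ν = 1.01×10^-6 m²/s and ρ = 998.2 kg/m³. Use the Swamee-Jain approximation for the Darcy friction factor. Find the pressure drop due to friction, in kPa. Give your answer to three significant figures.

V = 4Q/(πD²) = 4·0.604/(π·0.463²) = 3.587 m/s
Re = VD/ν = 3.587·0.463/1.01×10^-6 = 1.64×10^6 → turbulent
ε/D = 0.0018/463 = 3.89×10^-6
Swamee-Jain: f = 0.01083
h_f = f(L/D)V²/(2g) = 0.01083·(701/0.463)·3.587²/(2·9.81) = 10.75 m
Δp = ρg·h_f = 998.2·9.81·10.75 = 105.3 kPa

Δp ≈ 105 kPa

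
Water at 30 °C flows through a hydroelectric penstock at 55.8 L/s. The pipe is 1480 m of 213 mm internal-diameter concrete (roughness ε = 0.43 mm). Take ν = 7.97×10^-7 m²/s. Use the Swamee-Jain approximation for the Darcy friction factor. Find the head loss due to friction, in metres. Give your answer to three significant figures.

h_f ≈ 20.9 m

V = 4Q/(πD²) = 4·0.0558/(π·0.213²) = 1.566 m/s
Re = VD/ν = 1.566·0.213/7.97×10^-7 = 4.19×10^5 → turbulent
ε/D = 0.43/213 = 0.00202
Swamee-Jain: f = 0.02404
h_f = f(L/D)V²/(2g) = 0.02404·(1480/0.213)·1.566²/(2·9.81) = 20.88 m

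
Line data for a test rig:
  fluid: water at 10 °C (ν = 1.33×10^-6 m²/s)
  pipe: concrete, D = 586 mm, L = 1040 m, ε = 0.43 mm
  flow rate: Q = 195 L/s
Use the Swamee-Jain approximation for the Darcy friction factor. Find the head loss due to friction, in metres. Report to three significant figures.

V = 4Q/(πD²) = 4·0.195/(π·0.586²) = 0.7230 m/s
Re = VD/ν = 0.7230·0.586/1.33×10^-6 = 3.19×10^5 → turbulent
ε/D = 0.43/586 = 7.34×10^-4
Swamee-Jain: f = 0.01949
h_f = f(L/D)V²/(2g) = 0.01949·(1040/0.586)·0.7230²/(2·9.81) = 0.9218 m

h_f ≈ 0.922 m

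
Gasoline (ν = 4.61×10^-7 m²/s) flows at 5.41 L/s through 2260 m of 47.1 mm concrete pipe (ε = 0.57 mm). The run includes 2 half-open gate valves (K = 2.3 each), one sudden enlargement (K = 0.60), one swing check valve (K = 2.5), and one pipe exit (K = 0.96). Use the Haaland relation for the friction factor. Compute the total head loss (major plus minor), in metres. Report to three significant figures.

V = 4Q/(πD²) = 3.105 m/s; V²/2g = 0.4914 m
Re = 3.17×10^5, ε/D = 0.0121 → f = 0.04071 (Haaland)
Major: h_f = f(L/D)·V²/2g = 0.04071·47983·0.4914 = 960.0 m
Minor: ΣK = 8.66; h_m = ΣK·V²/2g = 4.255 m
Total H_L = 960.0 + 4.255 = 964.2 m

H_L ≈ 964 m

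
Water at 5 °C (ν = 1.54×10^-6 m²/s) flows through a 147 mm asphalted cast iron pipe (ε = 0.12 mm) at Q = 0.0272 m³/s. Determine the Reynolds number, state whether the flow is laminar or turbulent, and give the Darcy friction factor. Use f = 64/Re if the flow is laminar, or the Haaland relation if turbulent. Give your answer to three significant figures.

Re ≈ 1.53×10^5; turbulent; f ≈ 0.0205

V = 4Q/(πD²) = 1.603 m/s
Re = VD/ν = 1.603·0.147/1.54×10^-6 = 1.53×10^5
Re > 4000 → turbulent; ε/D = 8.16×10^-4
Haaland: f = 0.02053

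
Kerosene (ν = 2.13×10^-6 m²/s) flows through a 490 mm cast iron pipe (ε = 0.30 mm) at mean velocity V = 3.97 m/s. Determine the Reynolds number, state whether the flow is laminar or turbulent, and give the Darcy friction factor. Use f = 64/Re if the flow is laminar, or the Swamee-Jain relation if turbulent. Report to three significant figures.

Re = VD/ν = 3.970·0.490/2.13×10^-6 = 9.13×10^5
Re > 4000 → turbulent; ε/D = 6.12×10^-4
Swamee-Jain: f = 0.01806

Re ≈ 9.13×10^5; turbulent; f ≈ 0.0181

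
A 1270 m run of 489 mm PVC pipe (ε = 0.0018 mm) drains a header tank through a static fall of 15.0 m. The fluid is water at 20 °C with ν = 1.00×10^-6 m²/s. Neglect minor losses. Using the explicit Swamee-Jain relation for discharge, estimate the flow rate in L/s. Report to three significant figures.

Q ≈ 606 L/s

Swamee-Jain (Type II): Q = -0.965·√(gD⁵h_f/L)·ln[ε/(3.7D) + √(3.17ν²L/(gD³h_f))]
√(gD⁵h_f/L) = √(9.81·0.489⁵·15.0/1270) = 0.05692
ε/(3.7D) = 9.95×10^-7; √(3.17ν²L/(gD³h_f)) = 1.53×10^-5
Q = -0.965·0.05692·ln(1.629×10^-5) = 0.6056 m³/s
Check: V = 3.22 m/s, Re = 1.58×10^6, f = 0.01089, h_f = 15.0 m ≈ 15.0 m ✓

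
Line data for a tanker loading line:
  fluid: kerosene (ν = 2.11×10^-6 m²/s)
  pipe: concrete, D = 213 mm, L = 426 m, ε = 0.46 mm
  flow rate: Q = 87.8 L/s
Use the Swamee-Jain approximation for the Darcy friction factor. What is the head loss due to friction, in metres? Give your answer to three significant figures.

V = 4Q/(πD²) = 4·0.0878/(π·0.213²) = 2.464 m/s
Re = VD/ν = 2.464·0.213/2.11×10^-6 = 2.49×10^5 → turbulent
ε/D = 0.46/213 = 0.00216
Swamee-Jain: f = 0.02475
h_f = f(L/D)V²/(2g) = 0.02475·(426/0.213)·2.464²/(2·9.81) = 15.32 m

h_f ≈ 15.3 m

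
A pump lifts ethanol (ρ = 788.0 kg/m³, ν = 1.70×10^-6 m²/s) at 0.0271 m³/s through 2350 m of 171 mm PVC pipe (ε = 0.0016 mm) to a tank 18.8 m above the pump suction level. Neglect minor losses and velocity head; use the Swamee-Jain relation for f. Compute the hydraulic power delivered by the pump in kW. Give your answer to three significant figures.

P_hyd ≈ 7.47 kW

V = 4Q/(πD²) = 1.180 m/s; Re = 1.19×10^5; ε/D = 9.36×10^-6; f = 0.01730
h_f = f(L/D)V²/2g = 16.88 m
Total head H = z + h_f = 18.8 + 16.88 = 35.68 m
P_hyd = ρgQH = 788.0·9.81·0.0271·35.68 = 7.474 kW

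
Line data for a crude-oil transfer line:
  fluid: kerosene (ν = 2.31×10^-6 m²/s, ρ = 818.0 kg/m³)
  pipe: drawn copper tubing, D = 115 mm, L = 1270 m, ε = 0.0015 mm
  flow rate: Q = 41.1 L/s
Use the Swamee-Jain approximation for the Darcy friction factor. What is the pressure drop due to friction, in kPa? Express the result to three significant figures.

V = 4Q/(πD²) = 4·0.0411/(π·0.115²) = 3.957 m/s
Re = VD/ν = 3.957·0.115/2.31×10^-6 = 1.97×10^5 → turbulent
ε/D = 0.0015/115 = 1.30×10^-5
Swamee-Jain: f = 0.01570
h_f = f(L/D)V²/(2g) = 0.01570·(1270/0.115)·3.957²/(2·9.81) = 138.3 m
Δp = ρg·h_f = 818.0·9.81·138.3 = 1110 kPa

Δp ≈ 1110 kPa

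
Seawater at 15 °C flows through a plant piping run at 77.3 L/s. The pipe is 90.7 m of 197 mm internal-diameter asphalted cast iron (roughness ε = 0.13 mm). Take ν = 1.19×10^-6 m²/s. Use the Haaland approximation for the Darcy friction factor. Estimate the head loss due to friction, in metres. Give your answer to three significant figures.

V = 4Q/(πD²) = 4·0.0773/(π·0.197²) = 2.536 m/s
Re = VD/ν = 2.536·0.197/1.19×10^-6 = 4.20×10^5 → turbulent
ε/D = 0.13/197 = 6.60×10^-4
Haaland: f = 0.01865
h_f = f(L/D)V²/(2g) = 0.01865·(90.7/0.197)·2.536²/(2·9.81) = 2.814 m

h_f ≈ 2.81 m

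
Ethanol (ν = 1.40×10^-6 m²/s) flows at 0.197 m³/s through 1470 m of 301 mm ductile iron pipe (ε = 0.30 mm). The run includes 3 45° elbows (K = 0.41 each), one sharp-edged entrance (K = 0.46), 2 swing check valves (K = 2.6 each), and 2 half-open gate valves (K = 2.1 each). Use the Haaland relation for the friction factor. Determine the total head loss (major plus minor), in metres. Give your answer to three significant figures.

V = 4Q/(πD²) = 2.768 m/s; V²/2g = 0.3906 m
Re = 5.95×10^5, ε/D = 9.97×10^-4 → f = 0.02010 (Haaland)
Major: h_f = f(L/D)·V²/2g = 0.02010·4884·0.3906 = 38.35 m
Minor: ΣK = 11.1; h_m = ΣK·V²/2g = 4.332 m
Total H_L = 38.35 + 4.332 = 42.68 m

H_L ≈ 42.7 m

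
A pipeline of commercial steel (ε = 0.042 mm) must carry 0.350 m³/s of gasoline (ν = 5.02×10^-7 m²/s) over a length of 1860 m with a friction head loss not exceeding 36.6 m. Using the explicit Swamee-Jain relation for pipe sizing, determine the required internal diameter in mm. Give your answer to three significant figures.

D ≈ 370 mm

Swamee-Jain (Type III): D = 0.66·[ε^1.25·(LQ²/(gh_f))^4.75 + ν·Q^9.4·(L/(gh_f))^5.2]^0.04
LQ²/(gh_f) = 0.6346; L/(gh_f) = 5.180
Term 1 = ε^1.25·(…)^4.75 = 3.90×10^-7; Term 2 = ν·Q^9.4·(…)^5.2 = 1.35×10^-7
D = 0.66·(3.90×10^-7 + 1.35×10^-7)^0.04 = 0.3701 m = 370 mm
Check: V = 3.25 m/s, Re = 2.40×10^6, f = 0.01299, h_f = 35.2 m ≈ 36.6 m ✓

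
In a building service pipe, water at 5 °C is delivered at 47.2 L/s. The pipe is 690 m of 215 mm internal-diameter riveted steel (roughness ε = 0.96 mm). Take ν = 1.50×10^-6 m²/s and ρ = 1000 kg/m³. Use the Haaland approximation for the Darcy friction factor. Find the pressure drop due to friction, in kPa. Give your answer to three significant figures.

V = 4Q/(πD²) = 4·0.0472/(π·0.215²) = 1.300 m/s
Re = VD/ν = 1.300·0.215/1.50×10^-6 = 1.86×10^5 → turbulent
ε/D = 0.96/215 = 0.00447
Haaland: f = 0.02991
h_f = f(L/D)V²/(2g) = 0.02991·(690/0.215)·1.300²/(2·9.81) = 8.269 m
Δp = ρg·h_f = 1000·9.81·8.269 = 81.12 kPa

Δp ≈ 81.1 kPa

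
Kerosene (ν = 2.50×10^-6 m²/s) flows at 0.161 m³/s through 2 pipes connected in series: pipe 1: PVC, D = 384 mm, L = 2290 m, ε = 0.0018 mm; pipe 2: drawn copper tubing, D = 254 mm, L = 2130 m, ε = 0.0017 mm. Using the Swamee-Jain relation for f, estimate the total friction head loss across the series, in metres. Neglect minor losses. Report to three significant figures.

H ≈ 70.6 m

Pipe 1: V = 1.390 m/s, Re = 2.14×10^5, ε/D = 4.69×10^-6, f = 0.01538, h_1 = f(L/D)V²/2g = 9.035 m
Pipe 2: V = 3.177 m/s, Re = 3.23×10^5, ε/D = 6.69×10^-6, f = 0.01426, h_2 = f(L/D)V²/2g = 61.54 m
Series → Q common, losses add: H = Σh = 70.57 m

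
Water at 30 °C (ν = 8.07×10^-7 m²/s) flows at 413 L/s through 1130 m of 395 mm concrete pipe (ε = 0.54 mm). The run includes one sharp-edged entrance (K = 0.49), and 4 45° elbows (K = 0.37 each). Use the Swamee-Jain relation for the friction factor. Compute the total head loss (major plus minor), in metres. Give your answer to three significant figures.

V = 4Q/(πD²) = 3.370 m/s; V²/2g = 0.5789 m
Re = 1.65×10^6, ε/D = 0.00137 → f = 0.02143 (Swamee-Jain)
Major: h_f = f(L/D)·V²/2g = 0.02143·2861·0.5789 = 35.49 m
Minor: ΣK = 1.97; h_m = ΣK·V²/2g = 1.141 m
Total H_L = 35.49 + 1.141 = 36.63 m

H_L ≈ 36.6 m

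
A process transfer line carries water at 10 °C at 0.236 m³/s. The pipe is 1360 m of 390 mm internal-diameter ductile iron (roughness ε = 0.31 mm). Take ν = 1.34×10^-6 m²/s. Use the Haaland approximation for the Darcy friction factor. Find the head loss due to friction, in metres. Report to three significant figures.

h_f ≈ 13.3 m

V = 4Q/(πD²) = 4·0.236/(π·0.390²) = 1.976 m/s
Re = VD/ν = 1.976·0.390/1.34×10^-6 = 5.75×10^5 → turbulent
ε/D = 0.31/390 = 7.95×10^-4
Haaland: f = 0.01916
h_f = f(L/D)V²/(2g) = 0.01916·(1360/0.390)·1.976²/(2·9.81) = 13.29 m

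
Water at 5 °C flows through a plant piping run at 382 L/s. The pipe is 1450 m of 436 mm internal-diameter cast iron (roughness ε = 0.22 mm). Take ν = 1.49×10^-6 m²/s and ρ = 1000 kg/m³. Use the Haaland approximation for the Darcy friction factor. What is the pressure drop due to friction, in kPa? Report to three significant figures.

V = 4Q/(πD²) = 4·0.382/(π·0.436²) = 2.559 m/s
Re = VD/ν = 2.559·0.436/1.49×10^-6 = 7.49×10^5 → turbulent
ε/D = 0.22/436 = 5.05×10^-4
Haaland: f = 0.01734
h_f = f(L/D)V²/(2g) = 0.01734·(1450/0.436)·2.559²/(2·9.81) = 19.24 m
Δp = ρg·h_f = 1000·9.81·19.24 = 188.8 kPa

Δp ≈ 189 kPa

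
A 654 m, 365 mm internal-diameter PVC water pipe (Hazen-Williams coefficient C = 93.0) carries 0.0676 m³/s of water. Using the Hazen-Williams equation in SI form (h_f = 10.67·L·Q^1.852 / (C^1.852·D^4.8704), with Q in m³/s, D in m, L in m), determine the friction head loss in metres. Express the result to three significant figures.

h_f ≈ 1.46 m

h_f = 10.67·654·0.0676^1.852 / (93.0^1.852·0.365^4.8704) = 1.455 m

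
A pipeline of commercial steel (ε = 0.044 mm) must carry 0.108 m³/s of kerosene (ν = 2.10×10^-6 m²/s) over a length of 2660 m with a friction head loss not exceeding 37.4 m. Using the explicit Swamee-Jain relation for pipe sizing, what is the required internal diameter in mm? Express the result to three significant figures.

Swamee-Jain (Type III): D = 0.66·[ε^1.25·(LQ²/(gh_f))^4.75 + ν·Q^9.4·(L/(gh_f))^5.2]^0.04
LQ²/(gh_f) = 0.08456; L/(gh_f) = 7.250
Term 1 = ε^1.25·(…)^4.75 = 2.87×10^-11; Term 2 = ν·Q^9.4·(…)^5.2 = 5.13×10^-11
D = 0.66·(2.87×10^-11 + 5.13×10^-11)^0.04 = 0.2604 m = 260 mm
Check: V = 2.03 m/s, Re = 2.51×10^5, f = 0.01641, h_f = 35.1 m ≈ 37.4 m ✓

D ≈ 260 mm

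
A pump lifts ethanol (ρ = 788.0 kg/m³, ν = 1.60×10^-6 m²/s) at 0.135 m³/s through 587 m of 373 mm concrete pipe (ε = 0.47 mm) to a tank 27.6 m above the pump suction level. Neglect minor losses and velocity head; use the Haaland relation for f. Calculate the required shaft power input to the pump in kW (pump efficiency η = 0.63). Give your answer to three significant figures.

P_shaft ≈ 50.1 kW

V = 4Q/(πD²) = 1.235 m/s; Re = 2.88×10^5; ε/D = 0.00126; f = 0.02159
h_f = f(L/D)V²/2g = 2.643 m
Total head H = z + h_f = 27.6 + 2.643 = 30.24 m
P_hyd = ρgQH = 788.0·9.81·0.135·30.24 = 31.56 kW
P_shaft = P_hyd/η = 31.56/0.63 = 50.10 kW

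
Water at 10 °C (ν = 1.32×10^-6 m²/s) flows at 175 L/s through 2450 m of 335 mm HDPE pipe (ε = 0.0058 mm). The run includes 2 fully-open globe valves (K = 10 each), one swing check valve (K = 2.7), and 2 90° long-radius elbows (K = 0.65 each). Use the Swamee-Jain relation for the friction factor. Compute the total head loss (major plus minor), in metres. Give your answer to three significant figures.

H_L ≈ 24.4 m

V = 4Q/(πD²) = 1.985 m/s; V²/2g = 0.2009 m
Re = 5.04×10^5, ε/D = 1.73×10^-5 → f = 0.01335 (Swamee-Jain)
Major: h_f = f(L/D)·V²/2g = 0.01335·7313·0.2009 = 19.61 m
Minor: ΣK = 24.0; h_m = ΣK·V²/2g = 4.822 m
Total H_L = 19.61 + 4.822 = 24.44 m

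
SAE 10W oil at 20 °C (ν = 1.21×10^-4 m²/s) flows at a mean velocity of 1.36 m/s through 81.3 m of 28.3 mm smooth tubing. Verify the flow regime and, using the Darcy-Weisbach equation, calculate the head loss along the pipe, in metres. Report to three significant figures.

Re = VD/ν = 1.36·0.02830/1.21×10^-4 = 318 → laminar (Re < 2300)
f = 64/Re = 0.2012
h_f = f(L/D)V²/(2g) = 0.2012·(81.3/0.02830)·1.36²/(2·9.81) = 54.49 m

h_f ≈ 54.5 m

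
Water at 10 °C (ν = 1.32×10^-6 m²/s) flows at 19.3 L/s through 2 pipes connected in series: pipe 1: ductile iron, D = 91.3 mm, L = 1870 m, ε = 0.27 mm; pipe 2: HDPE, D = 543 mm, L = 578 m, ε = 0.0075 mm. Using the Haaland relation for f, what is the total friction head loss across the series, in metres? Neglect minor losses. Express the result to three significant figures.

H ≈ 242 m

Pipe 1: V = 2.948 m/s, Re = 2.04×10^5, ε/D = 0.00296, f = 0.02671, h_1 = f(L/D)V²/2g = 242.3 m
Pipe 2: V = 0.08334 m/s, Re = 3.43×10^4, ε/D = 1.38×10^-5, f = 0.02262, h_2 = f(L/D)V²/2g = 0.008523 m
Series → Q common, losses add: H = Σh = 242.3 m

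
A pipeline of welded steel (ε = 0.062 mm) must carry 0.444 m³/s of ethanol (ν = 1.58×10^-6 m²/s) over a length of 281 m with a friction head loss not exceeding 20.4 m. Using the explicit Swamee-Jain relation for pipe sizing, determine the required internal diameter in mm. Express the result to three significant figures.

Swamee-Jain (Type III): D = 0.66·[ε^1.25·(LQ²/(gh_f))^4.75 + ν·Q^9.4·(L/(gh_f))^5.2]^0.04
LQ²/(gh_f) = 0.2768; L/(gh_f) = 1.404
Term 1 = ε^1.25·(…)^4.75 = 1.23×10^-8; Term 2 = ν·Q^9.4·(…)^5.2 = 4.47×10^-9
D = 0.66·(1.23×10^-8 + 4.47×10^-9)^0.04 = 0.3225 m = 323 mm
Check: V = 5.43 m/s, Re = 1.11×10^6, f = 0.01460, h_f = 19.1 m ≈ 20.4 m ✓

D ≈ 323 mm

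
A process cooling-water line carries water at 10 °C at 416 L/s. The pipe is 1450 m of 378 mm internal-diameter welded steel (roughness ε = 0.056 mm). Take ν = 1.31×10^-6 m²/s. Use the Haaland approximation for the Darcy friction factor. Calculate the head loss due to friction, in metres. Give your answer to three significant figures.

V = 4Q/(πD²) = 4·0.416/(π·0.378²) = 3.707 m/s
Re = VD/ν = 3.707·0.378/1.31×10^-6 = 1.07×10^6 → turbulent
ε/D = 0.056/378 = 1.48×10^-4
Haaland: f = 0.01393
h_f = f(L/D)V²/(2g) = 0.01393·(1450/0.378)·3.707²/(2·9.81) = 37.41 m

h_f ≈ 37.4 m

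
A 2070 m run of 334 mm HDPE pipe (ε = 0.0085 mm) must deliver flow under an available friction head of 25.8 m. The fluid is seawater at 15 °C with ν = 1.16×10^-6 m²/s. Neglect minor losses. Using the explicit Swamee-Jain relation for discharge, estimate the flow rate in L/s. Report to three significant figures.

Swamee-Jain (Type II): Q = -0.965·√(gD⁵h_f/L)·ln[ε/(3.7D) + √(3.17ν²L/(gD³h_f))]
√(gD⁵h_f/L) = √(9.81·0.334⁵·25.8/2070) = 0.02254
ε/(3.7D) = 6.88×10^-6; √(3.17ν²L/(gD³h_f)) = 3.06×10^-5
Q = -0.965·0.02254·ln(3.748×10^-5) = 0.2217 m³/s
Check: V = 2.53 m/s, Re = 7.29×10^5, f = 0.01275, h_f = 25.8 m ≈ 25.8 m ✓

Q ≈ 222 L/s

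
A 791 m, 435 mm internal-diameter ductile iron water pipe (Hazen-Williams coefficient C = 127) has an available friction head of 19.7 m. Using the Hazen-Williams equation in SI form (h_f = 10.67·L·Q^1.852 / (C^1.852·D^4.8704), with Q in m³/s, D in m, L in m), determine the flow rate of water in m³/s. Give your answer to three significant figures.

Q ≈ 0.540 m³/s

Rearranging: Q = [h_f·C^1.852·D^4.8704 / (10.67·L)]^(1/1.852)
Q = [19.7·127^1.852·0.435^4.8704 / (10.67·791)]^0.540 = 0.5395 m³/s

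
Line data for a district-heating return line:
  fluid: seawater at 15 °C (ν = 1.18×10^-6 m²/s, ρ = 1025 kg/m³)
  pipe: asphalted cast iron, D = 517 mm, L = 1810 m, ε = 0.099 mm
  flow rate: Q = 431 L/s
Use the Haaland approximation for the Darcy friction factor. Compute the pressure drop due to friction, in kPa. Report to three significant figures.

Δp ≈ 110 kPa

V = 4Q/(πD²) = 4·0.431/(π·0.517²) = 2.053 m/s
Re = VD/ν = 2.053·0.517/1.18×10^-6 = 9.00×10^5 → turbulent
ε/D = 0.099/517 = 1.91×10^-4
Haaland: f = 0.01459
h_f = f(L/D)V²/(2g) = 0.01459·(1810/0.517)·2.053²/(2·9.81) = 10.97 m
Δp = ρg·h_f = 1025·9.81·10.97 = 110.3 kPa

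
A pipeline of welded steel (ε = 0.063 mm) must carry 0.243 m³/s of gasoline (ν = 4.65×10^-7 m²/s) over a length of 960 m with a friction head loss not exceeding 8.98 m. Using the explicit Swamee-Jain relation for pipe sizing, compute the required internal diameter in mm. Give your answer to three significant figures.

D ≈ 378 mm

Swamee-Jain (Type III): D = 0.66·[ε^1.25·(LQ²/(gh_f))^4.75 + ν·Q^9.4·(L/(gh_f))^5.2]^0.04
LQ²/(gh_f) = 0.6435; L/(gh_f) = 10.90
Term 1 = ε^1.25·(…)^4.75 = 6.91×10^-7; Term 2 = ν·Q^9.4·(…)^5.2 = 1.93×10^-7
D = 0.66·(6.91×10^-7 + 1.93×10^-7)^0.04 = 0.3779 m = 378 mm
Check: V = 2.17 m/s, Re = 1.76×10^6, f = 0.01397, h_f = 8.48 m ≈ 8.98 m ✓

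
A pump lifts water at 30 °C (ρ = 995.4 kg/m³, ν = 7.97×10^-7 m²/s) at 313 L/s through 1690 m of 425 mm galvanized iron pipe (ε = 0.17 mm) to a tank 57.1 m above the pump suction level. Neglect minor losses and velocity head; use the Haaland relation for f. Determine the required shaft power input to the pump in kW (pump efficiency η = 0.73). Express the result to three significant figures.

P_shaft ≈ 307 kW

V = 4Q/(πD²) = 2.206 m/s; Re = 1.18×10^6; ε/D = 4.00×10^-4; f = 0.01637
h_f = f(L/D)V²/2g = 16.15 m
Total head H = z + h_f = 57.1 + 16.15 = 73.25 m
P_hyd = ρgQH = 995.4·9.81·0.313·73.25 = 223.9 kW
P_shaft = P_hyd/η = 223.9/0.73 = 306.7 kW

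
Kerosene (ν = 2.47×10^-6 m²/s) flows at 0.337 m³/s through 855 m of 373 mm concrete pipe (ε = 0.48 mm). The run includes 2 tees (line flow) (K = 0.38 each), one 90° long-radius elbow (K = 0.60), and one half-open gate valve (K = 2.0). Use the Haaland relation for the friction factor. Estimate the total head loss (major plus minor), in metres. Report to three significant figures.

V = 4Q/(πD²) = 3.084 m/s; V²/2g = 0.4848 m
Re = 4.66×10^5, ε/D = 0.00129 → f = 0.02141 (Haaland)
Major: h_f = f(L/D)·V²/2g = 0.02141·2292·0.4848 = 23.79 m
Minor: ΣK = 3.36; h_m = ΣK·V²/2g = 1.629 m
Total H_L = 23.79 + 1.629 = 25.42 m

H_L ≈ 25.4 m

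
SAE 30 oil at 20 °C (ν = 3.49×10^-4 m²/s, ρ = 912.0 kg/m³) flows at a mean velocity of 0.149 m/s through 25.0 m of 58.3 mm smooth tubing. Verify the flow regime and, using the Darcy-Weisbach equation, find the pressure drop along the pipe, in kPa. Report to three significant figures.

Δp ≈ 11.2 kPa

Re = VD/ν = 0.149·0.05830/3.49×10^-4 = 24.9 → laminar (Re < 2300)
f = 64/Re = 2.571
h_f = f(L/D)V²/(2g) = 2.571·(25.0/0.05830)·0.149²/(2·9.81) = 1.248 m
Δp = ρg·h_f = 912.0·9.81·1.248 = 11.16 kPa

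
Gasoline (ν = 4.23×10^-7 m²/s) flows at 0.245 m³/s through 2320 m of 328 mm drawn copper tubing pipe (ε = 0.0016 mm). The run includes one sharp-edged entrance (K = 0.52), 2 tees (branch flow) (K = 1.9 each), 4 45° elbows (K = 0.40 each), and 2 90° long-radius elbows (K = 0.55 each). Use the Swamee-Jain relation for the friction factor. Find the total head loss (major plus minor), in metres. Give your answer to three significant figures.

H_L ≈ 34.5 m

V = 4Q/(πD²) = 2.900 m/s; V²/2g = 0.4285 m
Re = 2.25×10^6, ε/D = 4.88×10^-6 → f = 0.01038 (Swamee-Jain)
Major: h_f = f(L/D)·V²/2g = 0.01038·7073·0.4285 = 31.45 m
Minor: ΣK = 7.02; h_m = ΣK·V²/2g = 3.008 m
Total H_L = 31.45 + 3.008 = 34.46 m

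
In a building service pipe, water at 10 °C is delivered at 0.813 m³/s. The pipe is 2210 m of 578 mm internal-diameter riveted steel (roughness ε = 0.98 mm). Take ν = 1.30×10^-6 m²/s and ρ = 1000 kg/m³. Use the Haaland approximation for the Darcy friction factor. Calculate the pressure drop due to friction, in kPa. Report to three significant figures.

V = 4Q/(πD²) = 4·0.813/(π·0.578²) = 3.098 m/s
Re = VD/ν = 3.098·0.578/1.30×10^-6 = 1.38×10^6 → turbulent
ε/D = 0.98/578 = 0.00170
Haaland: f = 0.02260
h_f = f(L/D)V²/(2g) = 0.02260·(2210/0.578)·3.098²/(2·9.81) = 42.29 m
Δp = ρg·h_f = 1000·9.81·42.29 = 414.8 kPa

Δp ≈ 415 kPa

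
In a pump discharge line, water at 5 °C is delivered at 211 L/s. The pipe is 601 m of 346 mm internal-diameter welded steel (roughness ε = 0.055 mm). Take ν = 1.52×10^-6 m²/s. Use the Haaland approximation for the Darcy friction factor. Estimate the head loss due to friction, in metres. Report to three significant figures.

V = 4Q/(πD²) = 4·0.211/(π·0.346²) = 2.244 m/s
Re = VD/ν = 2.244·0.346/1.52×10^-6 = 5.11×10^5 → turbulent
ε/D = 0.055/346 = 1.59×10^-4
Haaland: f = 0.01486
h_f = f(L/D)V²/(2g) = 0.01486·(601/0.346)·2.244²/(2·9.81) = 6.626 m

h_f ≈ 6.63 m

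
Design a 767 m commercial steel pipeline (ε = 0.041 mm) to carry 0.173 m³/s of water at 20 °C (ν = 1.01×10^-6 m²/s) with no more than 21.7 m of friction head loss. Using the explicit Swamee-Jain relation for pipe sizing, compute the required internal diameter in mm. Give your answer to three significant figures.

Swamee-Jain (Type III): D = 0.66·[ε^1.25·(LQ²/(gh_f))^4.75 + ν·Q^9.4·(L/(gh_f))^5.2]^0.04
LQ²/(gh_f) = 0.1078; L/(gh_f) = 3.603
Term 1 = ε^1.25·(…)^4.75 = 8.35×10^-11; Term 2 = ν·Q^9.4·(…)^5.2 = 5.45×10^-11
D = 0.66·(8.35×10^-11 + 5.45×10^-11)^0.04 = 0.2662 m = 266 mm
Check: V = 3.11 m/s, Re = 8.19×10^5, f = 0.01444, h_f = 20.5 m ≈ 21.7 m ✓

D ≈ 266 mm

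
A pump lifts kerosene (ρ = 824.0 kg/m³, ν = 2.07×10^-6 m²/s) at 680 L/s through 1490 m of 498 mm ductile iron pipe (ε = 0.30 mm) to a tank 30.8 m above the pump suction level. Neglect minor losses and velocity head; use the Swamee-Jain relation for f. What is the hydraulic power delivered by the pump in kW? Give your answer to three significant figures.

P_hyd ≈ 354 kW

V = 4Q/(πD²) = 3.491 m/s; Re = 8.40×10^5; ε/D = 6.02×10^-4; f = 0.01804
h_f = f(L/D)V²/2g = 33.54 m
Total head H = z + h_f = 30.8 + 33.54 = 64.34 m
P_hyd = ρgQH = 824.0·9.81·0.680·64.34 = 353.6 kW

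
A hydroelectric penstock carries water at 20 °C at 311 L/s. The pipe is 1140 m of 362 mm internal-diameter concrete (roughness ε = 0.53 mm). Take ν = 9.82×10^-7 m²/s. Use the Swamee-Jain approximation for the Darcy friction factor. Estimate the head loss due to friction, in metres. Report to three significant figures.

h_f ≈ 32.1 m

V = 4Q/(πD²) = 4·0.311/(π·0.362²) = 3.022 m/s
Re = VD/ν = 3.022·0.362/9.82×10^-7 = 1.11×10^6 → turbulent
ε/D = 0.53/362 = 0.00146
Swamee-Jain: f = 0.02188
h_f = f(L/D)V²/(2g) = 0.02188·(1140/0.362)·3.022²/(2·9.81) = 32.06 m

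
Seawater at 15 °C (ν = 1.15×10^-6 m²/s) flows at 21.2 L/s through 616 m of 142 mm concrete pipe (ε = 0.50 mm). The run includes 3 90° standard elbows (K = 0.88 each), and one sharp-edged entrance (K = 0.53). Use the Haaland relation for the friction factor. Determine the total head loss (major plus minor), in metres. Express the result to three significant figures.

H_L ≈ 11.4 m

V = 4Q/(πD²) = 1.339 m/s; V²/2g = 0.09134 m
Re = 1.65×10^5, ε/D = 0.00352 → f = 0.02809 (Haaland)
Major: h_f = f(L/D)·V²/2g = 0.02809·4338·0.09134 = 11.13 m
Minor: ΣK = 3.17; h_m = ΣK·V²/2g = 0.2895 m
Total H_L = 11.13 + 0.2895 = 11.42 m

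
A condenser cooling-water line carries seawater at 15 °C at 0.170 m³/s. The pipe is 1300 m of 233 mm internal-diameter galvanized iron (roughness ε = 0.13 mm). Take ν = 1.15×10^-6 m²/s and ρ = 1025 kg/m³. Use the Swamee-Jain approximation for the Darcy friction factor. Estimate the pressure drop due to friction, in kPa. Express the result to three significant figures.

Δp ≈ 809 kPa

V = 4Q/(πD²) = 4·0.170/(π·0.233²) = 3.987 m/s
Re = VD/ν = 3.987·0.233/1.15×10^-6 = 8.08×10^5 → turbulent
ε/D = 0.13/233 = 5.58×10^-4
Swamee-Jain: f = 0.01779
h_f = f(L/D)V²/(2g) = 0.01779·(1300/0.233)·3.987²/(2·9.81) = 80.43 m
Δp = ρg·h_f = 1025·9.81·80.43 = 808.8 kPa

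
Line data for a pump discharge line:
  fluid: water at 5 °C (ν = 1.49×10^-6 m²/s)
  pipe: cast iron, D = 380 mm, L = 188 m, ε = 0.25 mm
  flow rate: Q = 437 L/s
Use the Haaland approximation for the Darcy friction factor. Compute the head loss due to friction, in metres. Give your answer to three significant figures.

h_f ≈ 6.81 m

V = 4Q/(πD²) = 4·0.437/(π·0.380²) = 3.853 m/s
Re = VD/ν = 3.853·0.380/1.49×10^-6 = 9.83×10^5 → turbulent
ε/D = 0.25/380 = 6.58×10^-4
Haaland: f = 0.01818
h_f = f(L/D)V²/(2g) = 0.01818·(188/0.380)·3.853²/(2·9.81) = 6.806 m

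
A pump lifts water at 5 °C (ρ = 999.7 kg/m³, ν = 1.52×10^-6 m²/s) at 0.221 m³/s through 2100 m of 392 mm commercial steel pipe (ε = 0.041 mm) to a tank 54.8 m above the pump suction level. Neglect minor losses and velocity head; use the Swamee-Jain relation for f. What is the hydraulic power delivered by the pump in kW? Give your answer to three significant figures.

P_hyd ≈ 148 kW

V = 4Q/(πD²) = 1.831 m/s; Re = 4.72×10^5; ε/D = 1.05×10^-4; f = 0.01462
h_f = f(L/D)V²/2g = 13.38 m
Total head H = z + h_f = 54.8 + 13.38 = 68.18 m
P_hyd = ρgQH = 999.7·9.81·0.221·68.18 = 147.8 kW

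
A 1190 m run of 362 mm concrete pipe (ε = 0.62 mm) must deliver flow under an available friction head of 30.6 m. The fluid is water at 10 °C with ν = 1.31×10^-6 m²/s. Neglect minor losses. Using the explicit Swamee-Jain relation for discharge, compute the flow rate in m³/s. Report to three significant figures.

Q ≈ 0.292 m³/s

Swamee-Jain (Type II): Q = -0.965·√(gD⁵h_f/L)·ln[ε/(3.7D) + √(3.17ν²L/(gD³h_f))]
√(gD⁵h_f/L) = √(9.81·0.362⁵·30.6/1190) = 0.03960
ε/(3.7D) = 4.63×10^-4; √(3.17ν²L/(gD³h_f)) = 2.13×10^-5
Q = -0.965·0.03960·ln(4.842×10^-4) = 0.2917 m³/s
Check: V = 2.83 m/s, Re = 7.83×10^5, f = 0.02284, h_f = 30.7 m ≈ 30.6 m ✓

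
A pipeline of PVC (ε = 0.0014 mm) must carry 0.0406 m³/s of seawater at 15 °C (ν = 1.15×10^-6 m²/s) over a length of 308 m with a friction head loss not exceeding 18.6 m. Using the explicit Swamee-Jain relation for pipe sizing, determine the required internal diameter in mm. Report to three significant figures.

Swamee-Jain (Type III): D = 0.66·[ε^1.25·(LQ²/(gh_f))^4.75 + ν·Q^9.4·(L/(gh_f))^5.2]^0.04
LQ²/(gh_f) = 0.002782; L/(gh_f) = 1.688
Term 1 = ε^1.25·(…)^4.75 = 3.50×10^-20; Term 2 = ν·Q^9.4·(…)^5.2 = 1.46×10^-18
D = 0.66·(3.50×10^-20 + 1.46×10^-18)^0.04 = 0.1278 m = 128 mm
Check: V = 3.17 m/s, Re = 3.52×10^5, f = 0.01410, h_f = 17.4 m ≈ 18.6 m ✓

D ≈ 128 mm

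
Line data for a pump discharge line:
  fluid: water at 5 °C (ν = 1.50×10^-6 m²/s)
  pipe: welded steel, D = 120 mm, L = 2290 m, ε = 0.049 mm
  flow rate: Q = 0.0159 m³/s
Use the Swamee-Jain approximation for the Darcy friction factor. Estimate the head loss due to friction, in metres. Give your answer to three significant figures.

h_f ≈ 37.9 m

V = 4Q/(πD²) = 4·0.0159/(π·0.120²) = 1.406 m/s
Re = VD/ν = 1.406·0.120/1.50×10^-6 = 1.12×10^5 → turbulent
ε/D = 0.049/120 = 4.08×10^-4
Swamee-Jain: f = 0.01970
h_f = f(L/D)V²/(2g) = 0.01970·(2290/0.120)·1.406²/(2·9.81) = 37.86 m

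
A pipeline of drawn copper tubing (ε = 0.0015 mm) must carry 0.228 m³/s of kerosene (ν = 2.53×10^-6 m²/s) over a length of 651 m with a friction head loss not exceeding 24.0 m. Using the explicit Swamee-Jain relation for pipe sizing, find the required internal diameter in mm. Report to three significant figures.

D ≈ 279 mm

Swamee-Jain (Type III): D = 0.66·[ε^1.25·(LQ²/(gh_f))^4.75 + ν·Q^9.4·(L/(gh_f))^5.2]^0.04
LQ²/(gh_f) = 0.1437; L/(gh_f) = 2.765
Term 1 = ε^1.25·(…)^4.75 = 5.23×10^-12; Term 2 = ν·Q^9.4·(…)^5.2 = 4.62×10^-10
D = 0.66·(5.23×10^-12 + 4.62×10^-10)^0.04 = 0.2795 m = 279 mm
Check: V = 3.72 m/s, Re = 4.11×10^5, f = 0.01364, h_f = 22.4 m ≈ 24.0 m ✓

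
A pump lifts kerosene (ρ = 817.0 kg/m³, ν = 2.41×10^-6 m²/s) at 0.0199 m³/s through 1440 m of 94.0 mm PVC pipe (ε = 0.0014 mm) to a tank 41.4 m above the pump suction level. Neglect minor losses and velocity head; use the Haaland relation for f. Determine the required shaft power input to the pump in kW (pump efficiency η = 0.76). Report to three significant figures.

P_shaft ≈ 32.2 kW

V = 4Q/(πD²) = 2.868 m/s; Re = 1.12×10^5; ε/D = 1.49×10^-5; f = 0.01748
h_f = f(L/D)V²/2g = 112.2 m
Total head H = z + h_f = 41.4 + 112.2 = 153.6 m
P_hyd = ρgQH = 817.0·9.81·0.0199·153.6 = 24.50 kW
P_shaft = P_hyd/η = 24.50/0.76 = 32.23 kW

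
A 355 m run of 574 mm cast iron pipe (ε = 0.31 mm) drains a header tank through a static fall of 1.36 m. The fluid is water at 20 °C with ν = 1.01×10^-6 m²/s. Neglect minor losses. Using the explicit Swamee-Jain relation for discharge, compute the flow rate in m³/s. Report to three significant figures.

Swamee-Jain (Type II): Q = -0.965·√(gD⁵h_f/L)·ln[ε/(3.7D) + √(3.17ν²L/(gD³h_f))]
√(gD⁵h_f/L) = √(9.81·0.574⁵·1.36/355) = 0.04839
ε/(3.7D) = 1.46×10^-4; √(3.17ν²L/(gD³h_f)) = 2.13×10^-5
Q = -0.965·0.04839·ln(1.673×10^-4) = 0.4061 m³/s
Check: V = 1.57 m/s, Re = 8.92×10^5, f = 0.01762, h_f = 1.37 m ≈ 1.36 m ✓

Q ≈ 0.406 m³/s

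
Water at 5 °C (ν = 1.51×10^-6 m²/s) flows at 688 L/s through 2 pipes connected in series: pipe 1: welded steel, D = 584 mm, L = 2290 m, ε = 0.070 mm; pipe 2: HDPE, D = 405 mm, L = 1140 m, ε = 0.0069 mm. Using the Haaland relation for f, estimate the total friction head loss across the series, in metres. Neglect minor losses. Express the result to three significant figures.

H ≈ 64.3 m

Pipe 1: V = 2.568 m/s, Re = 9.93×10^5, ε/D = 1.20×10^-4, f = 0.01362, h_1 = f(L/D)V²/2g = 17.95 m
Pipe 2: V = 5.341 m/s, Re = 1.43×10^6, ε/D = 1.70×10^-5, f = 0.01132, h_2 = f(L/D)V²/2g = 46.33 m
Series → Q common, losses add: H = Σh = 64.28 m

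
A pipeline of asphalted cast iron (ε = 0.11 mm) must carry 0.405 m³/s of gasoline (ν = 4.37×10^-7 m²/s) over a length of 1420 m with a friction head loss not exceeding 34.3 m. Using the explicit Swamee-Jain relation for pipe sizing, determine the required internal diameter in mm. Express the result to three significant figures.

D ≈ 391 mm

Swamee-Jain (Type III): D = 0.66·[ε^1.25·(LQ²/(gh_f))^4.75 + ν·Q^9.4·(L/(gh_f))^5.2]^0.04
LQ²/(gh_f) = 0.6922; L/(gh_f) = 4.220
Term 1 = ε^1.25·(…)^4.75 = 1.96×10^-6; Term 2 = ν·Q^9.4·(…)^5.2 = 1.59×10^-7
D = 0.66·(1.96×10^-6 + 1.59×10^-7)^0.04 = 0.3914 m = 391 mm
Check: V = 3.37 m/s, Re = 3.01×10^6, f = 0.01507, h_f = 31.6 m ≈ 34.3 m ✓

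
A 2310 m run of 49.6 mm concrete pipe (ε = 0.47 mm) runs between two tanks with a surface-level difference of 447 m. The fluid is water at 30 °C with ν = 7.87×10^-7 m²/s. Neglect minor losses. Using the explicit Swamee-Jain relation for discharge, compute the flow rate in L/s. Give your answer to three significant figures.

Q ≈ 4.32 L/s

Swamee-Jain (Type II): Q = -0.965·√(gD⁵h_f/L)·ln[ε/(3.7D) + √(3.17ν²L/(gD³h_f))]
√(gD⁵h_f/L) = √(9.81·0.0496⁵·447/2310) = 7.549×10^-4
ε/(3.7D) = 0.00256; √(3.17ν²L/(gD³h_f)) = 9.21×10^-5
Q = -0.965·7.549×10^-4·ln(0.002653) = 0.004321 m³/s
Check: V = 2.24 m/s, Re = 1.41×10^5, f = 0.03786, h_f = 450 m ≈ 447 m ✓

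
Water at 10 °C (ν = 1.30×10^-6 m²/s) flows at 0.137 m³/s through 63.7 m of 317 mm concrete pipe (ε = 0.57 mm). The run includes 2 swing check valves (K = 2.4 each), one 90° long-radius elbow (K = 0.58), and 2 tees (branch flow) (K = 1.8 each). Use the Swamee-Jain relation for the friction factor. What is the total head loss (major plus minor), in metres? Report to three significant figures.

H_L ≈ 2.10 m

V = 4Q/(πD²) = 1.736 m/s; V²/2g = 0.1536 m
Re = 4.23×10^5, ε/D = 0.00180 → f = 0.02336 (Swamee-Jain)
Major: h_f = f(L/D)·V²/2g = 0.02336·200.9·0.1536 = 0.7210 m
Minor: ΣK = 8.98; h_m = ΣK·V²/2g = 1.379 m
Total H_L = 0.7210 + 1.379 = 2.100 m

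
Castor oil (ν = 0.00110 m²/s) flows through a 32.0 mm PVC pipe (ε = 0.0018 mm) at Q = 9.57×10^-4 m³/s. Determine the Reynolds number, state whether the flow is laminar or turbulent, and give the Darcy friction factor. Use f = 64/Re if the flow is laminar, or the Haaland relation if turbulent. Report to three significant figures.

V = 4Q/(πD²) = 1.190 m/s
Re = VD/ν = 1.190·0.0320/0.00110 = 34.6
Re < 2300 → laminar → f = 64/Re = 1.849

Re ≈ 34.6; laminar; f = 64/Re ≈ 1.85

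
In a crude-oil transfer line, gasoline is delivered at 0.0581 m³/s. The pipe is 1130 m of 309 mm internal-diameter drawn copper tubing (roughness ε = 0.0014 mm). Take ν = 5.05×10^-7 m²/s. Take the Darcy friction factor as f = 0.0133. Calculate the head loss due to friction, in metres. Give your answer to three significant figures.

h_f ≈ 1.49 m

V = 4Q/(πD²) = 4·0.0581/(π·0.309²) = 0.7748 m/s
h_f = f(L/D)V²/(2g) = 0.01330·(1130/0.309)·0.7748²/(2·9.81) = 1.488 m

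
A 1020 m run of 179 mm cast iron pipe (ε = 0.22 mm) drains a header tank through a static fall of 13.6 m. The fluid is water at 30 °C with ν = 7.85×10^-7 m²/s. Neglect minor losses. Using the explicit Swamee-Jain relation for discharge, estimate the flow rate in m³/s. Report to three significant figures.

Swamee-Jain (Type II): Q = -0.965·√(gD⁵h_f/L)·ln[ε/(3.7D) + √(3.17ν²L/(gD³h_f))]
√(gD⁵h_f/L) = √(9.81·0.179⁵·13.6/1020) = 0.004903
ε/(3.7D) = 3.32×10^-4; √(3.17ν²L/(gD³h_f)) = 5.10×10^-5
Q = -0.965·0.004903·ln(3.832×10^-4) = 0.03722 m³/s
Check: V = 1.48 m/s, Re = 3.37×10^5, f = 0.02155, h_f = 13.7 m ≈ 13.6 m ✓

Q ≈ 0.0372 m³/s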